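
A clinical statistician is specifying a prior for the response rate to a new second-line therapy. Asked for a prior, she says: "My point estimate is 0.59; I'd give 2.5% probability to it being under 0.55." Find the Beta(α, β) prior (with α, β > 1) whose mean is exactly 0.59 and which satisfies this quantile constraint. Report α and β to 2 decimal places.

With mean 0.59 fixed, write α = 0.59s, β = 0.41s where s = α+β.
Need P(θ < 0.55) = 0.025 under Beta(0.59s, 0.41s). Normal approximation: (q−m)/√(m(1−m)/s) ≈ z_{0.025} = -1.96, so s ≈ 0.59·0.41·(-1.96)²/(0.55−0.59)² = 580.8.
At s = 580.8: P(θ<0.55) ≈ 0.026. Adjusting to match 0.025 gives s ≈ 587.85.
So α = 0.59·587.85 ≈ 346.83, β = 0.41·587.85 ≈ 241.02.

α ≈ 346.83, β ≈ 241.02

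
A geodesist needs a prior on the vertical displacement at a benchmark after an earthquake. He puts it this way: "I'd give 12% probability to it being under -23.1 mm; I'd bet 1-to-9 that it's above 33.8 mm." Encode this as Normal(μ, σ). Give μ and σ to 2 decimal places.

μ = 4.12, σ = 23.16

The p-quantile of Normal(μ,σ) is μ + z_p·σ, with z_{0.12} = -1.175 and z_{0.9} = 1.282.
Eliminate σ: μ = (z₂·x₁ − z₁·x₂)/(z₂ − z₁) = (1.282·-23.1 − (-1.175)·33.8)/2.457 = 4.12.
Then σ = (x₂ − x₁)/(z₂ − z₁) = (33.8 − -23.1)/2.457 = 23.16.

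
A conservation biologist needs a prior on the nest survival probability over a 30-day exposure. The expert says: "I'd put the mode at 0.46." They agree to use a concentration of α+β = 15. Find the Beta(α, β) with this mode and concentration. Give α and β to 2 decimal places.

α = 6.98, β = 8.02

For α,β > 1 the Beta mode is (α−1)/(α+β−2). With α+β = 15, the mode is (α−1)/13.
Set (α−1)/13 = 0.46 → α = 1 + 0.46·13 = 6.98.
β = 15 − α = 8.02.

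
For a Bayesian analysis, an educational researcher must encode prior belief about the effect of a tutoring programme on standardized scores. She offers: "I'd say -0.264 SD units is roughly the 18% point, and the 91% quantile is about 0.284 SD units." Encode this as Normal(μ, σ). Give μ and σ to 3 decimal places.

For Normal(μ,σ), the p-quantile is μ + z_p·σ. Here z_{0.18} = -0.9154, z_{0.91} = 1.341.
So -0.264 = μ − 0.9154σ and 0.284 = μ + 1.341σ.
Subtracting: σ = (0.284 − -0.264)/(1.341 − (-0.9154)) = 0.243.
Then μ = -0.264 − (-0.9154)·0.243 = -0.042.

μ = -0.042, σ = 0.243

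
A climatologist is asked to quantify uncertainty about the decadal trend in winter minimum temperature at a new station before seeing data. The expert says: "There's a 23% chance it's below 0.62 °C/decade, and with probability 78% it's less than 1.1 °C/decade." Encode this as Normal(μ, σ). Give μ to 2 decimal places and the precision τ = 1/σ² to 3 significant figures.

μ = 0.85, τ = 9.91

The p-quantile of Normal(μ,σ) is μ + z_p·σ, with z_{0.23} = -0.7388 and z_{0.78} = 0.7722.
Eliminate σ: μ = (z₂·x₁ − z₁·x₂)/(z₂ − z₁) = (0.7722·0.62 − (-0.7388)·1.1)/1.511 = 0.85.
Then σ = (x₂ − x₁)/(z₂ − z₁) = (1.1 − 0.62)/1.511 = 0.32.
Precision τ = 1/σ² = 1/0.3177² = 9.91.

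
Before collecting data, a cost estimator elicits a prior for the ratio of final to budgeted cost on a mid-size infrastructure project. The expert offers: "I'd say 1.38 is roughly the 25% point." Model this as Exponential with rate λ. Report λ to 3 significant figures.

λ ≈ 0.208

P(T < 1.38) = 1 − e^(−λ·1.38) = 0.25, so λ = −ln(1−0.25)/1.38 = −ln(0.75)/1.38 = 0.208.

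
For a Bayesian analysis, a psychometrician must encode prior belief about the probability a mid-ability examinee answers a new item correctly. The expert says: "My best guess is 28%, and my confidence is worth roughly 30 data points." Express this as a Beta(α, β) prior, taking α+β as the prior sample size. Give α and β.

α = 8.4, β = 21.6

Under the effective-sample-size interpretation, Beta(α, β) has prior mean α/(α+β) and prior sample size α+β.
So α+β = 30 and α/(α+β) = 0.28, giving α = 0.28·30 = 8.4 and β = 30 − 8.4 = 21.6.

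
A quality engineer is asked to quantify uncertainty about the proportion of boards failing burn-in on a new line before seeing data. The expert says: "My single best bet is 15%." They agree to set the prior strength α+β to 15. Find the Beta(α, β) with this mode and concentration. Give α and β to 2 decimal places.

α = 2.95, β = 12.05

For α,β > 1 the Beta mode is (α−1)/(α+β−2). With α+β = 15, the mode is (α−1)/13.
Set (α−1)/13 = 0.15 → α = 1 + 0.15·13 = 2.95.
β = 15 − α = 12.05.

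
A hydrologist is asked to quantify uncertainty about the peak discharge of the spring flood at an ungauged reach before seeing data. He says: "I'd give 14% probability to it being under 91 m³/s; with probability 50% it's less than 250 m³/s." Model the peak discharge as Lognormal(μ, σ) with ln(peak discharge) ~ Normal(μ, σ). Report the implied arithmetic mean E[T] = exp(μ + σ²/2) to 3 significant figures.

E[T] ≈ 387 m³/s

If T ~ Lognormal(μ,σ) then ln T ~ Normal(μ,σ), so the p-quantile of ln T is μ + z_p·σ.
ln(91) = 4.511 and ln(250) = 5.521; z_{0.14} = -1.08, z_{0.5} = 0.
σ = (5.521 − 4.511)/(0 − (-1.08)) = 0.935.
μ = 4.511 − (-1.08)·0.935 = 5.521.
E[T] = exp(μ + σ²/2) = exp(5.521 + 0.4375) = 387 m³/s.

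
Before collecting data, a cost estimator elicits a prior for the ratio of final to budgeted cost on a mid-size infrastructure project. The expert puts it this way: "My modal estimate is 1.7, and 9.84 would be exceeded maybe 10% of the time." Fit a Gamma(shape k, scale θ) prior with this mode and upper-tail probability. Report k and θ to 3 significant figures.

k ≈ 1.55, θ ≈ 3.06

Gamma(k,θ) with k>1 has mode (k−1)θ, so θ = 1.7/(k−1).
Need P(X < 9.84) = 0.9 with θ tied to k this way. Start at k = 2, θ = 1.7: P(X<9.84) ≈ 0.979.
Too high — lower k to spread out. Iterating converges to k ≈ 1.55.
Then θ = 1.7/(1.55−1) ≈ 3.06.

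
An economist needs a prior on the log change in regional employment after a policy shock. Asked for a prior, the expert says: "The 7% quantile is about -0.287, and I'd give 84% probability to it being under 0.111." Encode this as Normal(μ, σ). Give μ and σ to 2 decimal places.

μ = -0.05, σ = 0.16

The p-quantile of Normal(μ,σ) is μ + z_p·σ, with z_{0.07} = -1.476 and z_{0.84} = 0.9945.
Eliminate σ: μ = (z₂·x₁ − z₁·x₂)/(z₂ − z₁) = (0.9945·-0.287 − (-1.476)·0.111)/2.47 = -0.05.
Then σ = (x₂ − x₁)/(z₂ − z₁) = (0.111 − -0.287)/2.47 = 0.16.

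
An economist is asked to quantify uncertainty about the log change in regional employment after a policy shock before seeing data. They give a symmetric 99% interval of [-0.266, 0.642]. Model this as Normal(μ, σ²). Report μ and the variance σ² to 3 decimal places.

A symmetric 99% interval runs μ ± z·σ with z = 2.576.
Half-width = 0.454, so σ = 0.454/2.576 = 0.1763 and σ² = 0.031.
μ is the interval midpoint, 0.188.

μ = 0.188, σ² = 0.031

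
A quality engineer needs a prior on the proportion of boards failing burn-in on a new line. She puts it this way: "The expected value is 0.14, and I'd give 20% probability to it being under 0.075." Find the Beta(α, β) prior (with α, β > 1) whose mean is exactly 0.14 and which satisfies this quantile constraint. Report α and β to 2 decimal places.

With mean 0.14 fixed, write α = 0.14s, β = 0.86s where s = α+β.
Need P(θ < 0.075) = 0.2 under Beta(0.14s, 0.86s). Normal approximation: (q−m)/√(m(1−m)/s) ≈ z_{0.2} = -0.842, so s ≈ 0.14·0.86·(-0.842)²/(0.075−0.14)² = 20.2.
At s = 20.2: P(θ<0.075) ≈ 0.204. Adjusting to match 0.2 gives s ≈ 20.71.
So α = 0.14·20.71 ≈ 2.90, β = 0.86·20.71 ≈ 17.81.

α ≈ 2.90, β ≈ 17.81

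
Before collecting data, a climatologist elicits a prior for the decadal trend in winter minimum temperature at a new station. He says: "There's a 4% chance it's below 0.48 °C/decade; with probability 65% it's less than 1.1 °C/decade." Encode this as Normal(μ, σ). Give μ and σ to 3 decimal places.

For Normal(μ,σ), the p-quantile is μ + z_p·σ. Here z_{0.04} = -1.751, z_{0.65} = 0.3853.
So 0.48 = μ − 1.751σ and 1.1 = μ + 0.3853σ.
Subtracting: σ = (1.1 − 0.48)/(0.3853 − (-1.751)) = 0.290.
Then μ = 0.48 − (-1.751)·0.290 = 0.988.

μ = 0.988, σ = 0.290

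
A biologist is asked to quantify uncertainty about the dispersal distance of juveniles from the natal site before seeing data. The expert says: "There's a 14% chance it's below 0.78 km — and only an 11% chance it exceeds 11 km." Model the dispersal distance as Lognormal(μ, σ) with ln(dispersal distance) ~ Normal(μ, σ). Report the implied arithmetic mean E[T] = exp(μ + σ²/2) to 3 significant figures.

E[T] ≈ 5.2 km

If T ~ Lognormal(μ,σ) then ln T ~ Normal(μ,σ), so the p-quantile of ln T is μ + z_p·σ.
ln(0.78) = -0.2485 and ln(11) = 2.398; z_{0.14} = -1.08, z_{0.89} = 1.227.
σ = (2.398 − -0.2485)/(1.227 − (-1.08)) = 1.147.
μ = -0.2485 − (-1.08)·1.147 = 0.991.
E[T] = exp(μ + σ²/2) = exp(0.991 + 0.6580) = 5.2 km.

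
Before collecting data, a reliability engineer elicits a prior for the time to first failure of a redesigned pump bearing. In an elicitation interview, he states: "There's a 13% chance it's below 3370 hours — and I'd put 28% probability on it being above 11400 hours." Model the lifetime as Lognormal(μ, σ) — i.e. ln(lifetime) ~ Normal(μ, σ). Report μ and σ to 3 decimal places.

If T ~ Lognormal(μ,σ) then ln T ~ Normal(μ,σ), so the p-quantile of ln T is μ + z_p·σ.
ln(3370) = 8.123 and ln(11400) = 9.341; z_{0.13} = -1.126, z_{0.72} = 0.5828.
σ = (9.341 − 8.123)/(0.5828 − (-1.126)) = 0.713.
μ = 8.123 − (-1.126)·0.713 = 8.926.

μ ≈ 8.926, σ ≈ 0.713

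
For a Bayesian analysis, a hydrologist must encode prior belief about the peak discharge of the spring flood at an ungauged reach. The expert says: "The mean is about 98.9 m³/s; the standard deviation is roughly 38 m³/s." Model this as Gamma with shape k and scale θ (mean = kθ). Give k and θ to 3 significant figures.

For Gamma(k, scale θ): mean = kθ, variance = kθ², so CV = 1/√k.
CV = SD/mean = 38/98.9 = 0.3842, hence k = 1/CV² = 6.77.
Then θ = mean/k = 98.9/6.77 = 14.6.

k ≈ 6.77, θ ≈ 14.6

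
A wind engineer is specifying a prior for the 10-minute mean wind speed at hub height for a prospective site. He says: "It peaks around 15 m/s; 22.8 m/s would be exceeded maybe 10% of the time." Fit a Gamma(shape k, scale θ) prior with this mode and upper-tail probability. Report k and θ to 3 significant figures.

k ≈ 11.6, θ ≈ 1.41

Gamma(k,θ) with k>1 has mode (k−1)θ, so θ = 15/(k−1).
Need P(X < 22.8) = 0.9 with θ tied to k this way. Start at k = 2, θ = 15: P(X<22.8) ≈ 0.449.
Too low — raise k to concentrate. Iterating converges to k ≈ 11.6.
Then θ = 15/(11.6−1) ≈ 1.41.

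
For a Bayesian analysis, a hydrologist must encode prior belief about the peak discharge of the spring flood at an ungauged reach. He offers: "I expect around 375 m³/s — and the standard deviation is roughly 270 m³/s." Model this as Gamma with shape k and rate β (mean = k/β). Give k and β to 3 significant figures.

k ≈ 1.93, β ≈ 0.00514

For Gamma(k, rate β): mean = k/β, variance = k/β², so CV = 1/√k.
CV = SD/mean = 270/375 = 0.72, hence k = 1/CV² = 1.93.
Then β = k/mean = 1.93/375 = 0.00514.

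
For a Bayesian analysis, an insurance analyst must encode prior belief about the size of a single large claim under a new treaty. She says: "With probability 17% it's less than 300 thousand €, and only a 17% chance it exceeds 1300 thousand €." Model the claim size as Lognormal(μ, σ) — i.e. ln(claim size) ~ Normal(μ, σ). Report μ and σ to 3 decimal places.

If T ~ Lognormal(μ,σ) then ln T ~ Normal(μ,σ), so the p-quantile of ln T is μ + z_p·σ.
ln(300) = 5.704 and ln(1300) = 7.17; z_{0.17} = -0.9542, z_{0.83} = 0.9542.
σ = (7.17 − 5.704)/(0.9542 − (-0.9542)) = 0.768.
μ = 5.704 − (-0.9542)·0.768 = 6.437.

μ ≈ 6.437, σ ≈ 0.768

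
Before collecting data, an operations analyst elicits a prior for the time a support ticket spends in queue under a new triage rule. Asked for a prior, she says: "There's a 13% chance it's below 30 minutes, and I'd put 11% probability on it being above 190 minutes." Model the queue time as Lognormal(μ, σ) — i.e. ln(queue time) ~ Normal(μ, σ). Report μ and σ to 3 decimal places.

If T ~ Lognormal(μ,σ) then ln T ~ Normal(μ,σ), so the p-quantile of ln T is μ + z_p·σ.
ln(30) = 3.401 and ln(190) = 5.247; z_{0.13} = -1.126, z_{0.89} = 1.227.
σ = (5.247 − 3.401)/(1.227 − (-1.126)) = 0.784.
μ = 3.401 − (-1.126)·0.784 = 4.285.

μ ≈ 4.285, σ ≈ 0.784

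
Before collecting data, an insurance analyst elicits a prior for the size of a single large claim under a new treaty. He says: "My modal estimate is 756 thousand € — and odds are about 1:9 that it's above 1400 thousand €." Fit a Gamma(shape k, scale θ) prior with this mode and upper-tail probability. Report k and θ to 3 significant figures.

k ≈ 6.03, θ ≈ 150

Gamma(k,θ) with k>1 has mode (k−1)θ, so θ = 756/(k−1).
Need P(X < 1400) = 0.9 with θ tied to k this way. Start at k = 2, θ = 756: P(X<1400) ≈ 0.552.
Too low — raise k to concentrate. Iterating converges to k ≈ 6.03.
Then θ = 756/(6.03−1) ≈ 150.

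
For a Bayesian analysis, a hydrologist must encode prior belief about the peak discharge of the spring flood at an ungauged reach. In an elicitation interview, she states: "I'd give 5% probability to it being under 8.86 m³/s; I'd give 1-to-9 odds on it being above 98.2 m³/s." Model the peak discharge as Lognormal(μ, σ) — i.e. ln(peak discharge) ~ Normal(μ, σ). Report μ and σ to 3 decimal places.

If T ~ Lognormal(μ,σ) then ln T ~ Normal(μ,σ), so the p-quantile of ln T is μ + z_p·σ.
ln(8.86) = 2.182 and ln(98.2) = 4.587; z_{0.05} = -1.645, z_{0.9} = 1.282.
σ = (4.587 − 2.182)/(1.282 − (-1.645)) = 0.822.
μ = 2.182 − (-1.645)·0.822 = 3.534.

μ ≈ 3.534, σ ≈ 0.822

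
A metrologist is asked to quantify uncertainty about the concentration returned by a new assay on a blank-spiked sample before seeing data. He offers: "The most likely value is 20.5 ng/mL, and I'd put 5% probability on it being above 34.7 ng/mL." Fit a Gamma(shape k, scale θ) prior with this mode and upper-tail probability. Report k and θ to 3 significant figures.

Gamma(k,θ) with k>1 has mode (k−1)θ, so θ = 20.5/(k−1).
Need P(X < 34.7) = 0.95 with θ tied to k this way. Start at k = 2, θ = 20.5: P(X<34.7) ≈ 0.504.
Too low — raise k to concentrate. Iterating converges to k ≈ 11.1.
Then θ = 20.5/(11.1−1) ≈ 2.03.

k ≈ 11.1, θ ≈ 2.03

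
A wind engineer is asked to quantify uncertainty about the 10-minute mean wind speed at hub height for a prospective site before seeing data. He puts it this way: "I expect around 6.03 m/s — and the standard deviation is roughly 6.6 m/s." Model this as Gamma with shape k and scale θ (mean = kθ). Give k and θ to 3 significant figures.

For Gamma(k, scale θ): mean = kθ, variance = kθ², so CV = 1/√k.
CV = SD/mean = 6.6/6.03 = 1.095, hence k = 1/CV² = 0.835.
Then θ = mean/k = 6.03/0.835 = 7.22.

k ≈ 0.835, θ ≈ 7.22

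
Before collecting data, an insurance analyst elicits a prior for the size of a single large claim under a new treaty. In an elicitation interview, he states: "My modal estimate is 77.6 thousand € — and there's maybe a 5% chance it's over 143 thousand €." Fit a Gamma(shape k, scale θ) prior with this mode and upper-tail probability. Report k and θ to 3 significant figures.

k ≈ 8.45, θ ≈ 10.4

Gamma(k,θ) with k>1 has mode (k−1)θ, so θ = 77.6/(k−1).
Need P(X < 143) = 0.95 with θ tied to k this way. Start at k = 2, θ = 77.6: P(X<143) ≈ 0.550.
Too low — raise k to concentrate. Iterating converges to k ≈ 8.45.
Then θ = 77.6/(8.45−1) ≈ 10.4.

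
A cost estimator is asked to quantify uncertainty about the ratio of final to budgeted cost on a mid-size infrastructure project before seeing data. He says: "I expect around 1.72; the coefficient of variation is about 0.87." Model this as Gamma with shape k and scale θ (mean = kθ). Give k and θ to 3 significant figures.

k ≈ 1.32, θ ≈ 1.3

For Gamma(k, scale θ): mean = kθ, variance = kθ², so CV = 1/√k.
CV = 0.87, hence k = 1/CV² = 1.32.
Then θ = mean/k = 1.72/1.32 = 1.3.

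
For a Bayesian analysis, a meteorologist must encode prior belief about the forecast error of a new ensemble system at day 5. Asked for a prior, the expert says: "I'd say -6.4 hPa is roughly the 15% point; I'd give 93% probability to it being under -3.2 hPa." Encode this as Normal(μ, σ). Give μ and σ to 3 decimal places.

The p-quantile of Normal(μ,σ) is μ + z_p·σ, with z_{0.15} = -1.036 and z_{0.93} = 1.476.
Eliminate σ: μ = (z₂·x₁ − z₁·x₂)/(z₂ − z₁) = (1.476·-6.4 − (-1.036)·-3.2)/2.512 = -5.080.
Then σ = (x₂ − x₁)/(z₂ − z₁) = (-3.2 − -6.4)/2.512 = 1.274.

μ = -5.080, σ = 1.274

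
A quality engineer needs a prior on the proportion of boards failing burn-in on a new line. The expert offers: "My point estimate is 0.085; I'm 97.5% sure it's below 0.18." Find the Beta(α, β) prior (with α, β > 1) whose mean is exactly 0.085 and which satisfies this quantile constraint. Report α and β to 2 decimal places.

With mean 0.085 fixed, write α = 0.085s, β = 0.915s where s = α+β.
Need P(θ < 0.18) = 0.975 under Beta(0.085s, 0.915s). Normal approximation: (q−m)/√(m(1−m)/s) ≈ z_{0.975} = 1.96, so s ≈ 0.085·0.915·(1.96)²/(0.18−0.085)² = 33.1.
At s = 33.1: P(θ<0.18) ≈ 0.956. Adjusting to match 0.975 gives s ≈ 45.96.
So α = 0.085·45.96 ≈ 3.91, β = 0.915·45.96 ≈ 42.05.

α ≈ 3.91, β ≈ 42.05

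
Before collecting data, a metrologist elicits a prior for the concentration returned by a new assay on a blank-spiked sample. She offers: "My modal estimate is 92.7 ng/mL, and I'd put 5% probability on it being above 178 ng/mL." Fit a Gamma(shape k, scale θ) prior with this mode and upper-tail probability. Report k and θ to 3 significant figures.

k ≈ 7.53, θ ≈ 14.2

Gamma(k,θ) with k>1 has mode (k−1)θ, so θ = 92.7/(k−1).
Need P(X < 178) = 0.95 with θ tied to k this way. Start at k = 2, θ = 92.7: P(X<178) ≈ 0.572.
Too low — raise k to concentrate. Iterating converges to k ≈ 7.53.
Then θ = 92.7/(7.53−1) ≈ 14.2.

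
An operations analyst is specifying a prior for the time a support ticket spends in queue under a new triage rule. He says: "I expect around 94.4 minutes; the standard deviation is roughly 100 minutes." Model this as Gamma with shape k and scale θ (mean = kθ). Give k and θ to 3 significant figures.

For Gamma(k, scale θ): mean = kθ, variance = kθ², so CV = 1/√k.
CV = SD/mean = 100/94.4 = 1.059, hence k = 1/CV² = 0.891.
Then θ = mean/k = 94.4/0.891 = 106.

k ≈ 0.891, θ ≈ 106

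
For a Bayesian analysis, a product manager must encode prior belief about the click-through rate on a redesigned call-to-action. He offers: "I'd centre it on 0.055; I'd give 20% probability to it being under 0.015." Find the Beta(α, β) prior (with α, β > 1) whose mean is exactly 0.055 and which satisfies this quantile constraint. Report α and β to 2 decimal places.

With mean 0.055 fixed, write α = 0.055s, β = 0.945s where s = α+β.
Need P(θ < 0.015) = 0.2 under Beta(0.055s, 0.945s). Normal approximation: (q−m)/√(m(1−m)/s) ≈ z_{0.2} = -0.842, so s ≈ 0.055·0.945·(-0.842)²/(0.015−0.055)² = 23.0.
At s = 23.0: P(θ<0.015) ≈ 0.180. Adjusting to match 0.2 gives s ≈ 20.84.
So α = 0.055·20.84 ≈ 1.15, β = 0.945·20.84 ≈ 19.70.

α ≈ 1.15, β ≈ 19.70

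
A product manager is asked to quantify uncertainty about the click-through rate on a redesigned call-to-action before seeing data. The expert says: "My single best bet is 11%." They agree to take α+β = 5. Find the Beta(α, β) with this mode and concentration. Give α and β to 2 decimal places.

α = 1.33, β = 3.67

For α,β > 1 the Beta mode is (α−1)/(α+β−2). With α+β = 5, the mode is (α−1)/3.
Set (α−1)/3 = 0.11 → α = 1 + 0.11·3 = 1.33.
β = 5 − α = 3.67.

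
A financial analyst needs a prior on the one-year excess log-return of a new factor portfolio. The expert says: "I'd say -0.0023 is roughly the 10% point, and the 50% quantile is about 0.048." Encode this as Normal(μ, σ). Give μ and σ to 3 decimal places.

For Normal(μ,σ), the p-quantile is μ + z_p·σ. Here z_{0.1} = -1.282, z_{0.5} = 0.
So -0.0023 = μ − 1.282σ and 0.048 = μ + 0σ.
Subtracting: σ = (0.048 − -0.0023)/(0 − (-1.282)) = 0.039.
Then μ = -0.0023 − (-1.282)·0.039 = 0.048.

μ = 0.048, σ = 0.039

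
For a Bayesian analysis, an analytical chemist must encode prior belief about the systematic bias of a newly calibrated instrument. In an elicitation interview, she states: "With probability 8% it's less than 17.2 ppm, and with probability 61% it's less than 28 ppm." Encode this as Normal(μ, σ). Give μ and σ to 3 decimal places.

μ = 26.209, σ = 6.412

The p-quantile of Normal(μ,σ) is μ + z_p·σ, with z_{0.08} = -1.405 and z_{0.61} = 0.2793.
Eliminate σ: μ = (z₂·x₁ − z₁·x₂)/(z₂ − z₁) = (0.2793·17.2 − (-1.405)·28)/1.684 = 26.209.
Then σ = (x₂ − x₁)/(z₂ − z₁) = (28 − 17.2)/1.684 = 6.412.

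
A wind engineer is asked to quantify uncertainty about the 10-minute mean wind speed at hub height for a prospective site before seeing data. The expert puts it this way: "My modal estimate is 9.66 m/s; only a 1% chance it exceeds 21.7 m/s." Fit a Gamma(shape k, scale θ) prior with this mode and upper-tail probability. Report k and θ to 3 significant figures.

k ≈ 8.33, θ ≈ 1.32

Gamma(k,θ) with k>1 has mode (k−1)θ, so θ = 9.66/(k−1).
Need P(X < 21.7) = 0.99 with θ tied to k this way. Start at k = 2, θ = 9.66: P(X<21.7) ≈ 0.657.
Too low — raise k to concentrate. Iterating converges to k ≈ 8.33.
Then θ = 9.66/(8.33−1) ≈ 1.32.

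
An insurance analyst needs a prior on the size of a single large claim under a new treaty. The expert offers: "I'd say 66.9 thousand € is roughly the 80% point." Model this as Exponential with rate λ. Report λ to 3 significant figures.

P(T < 66.9) = 1 − e^(−λ·66.9) = 0.8, so λ = −ln(1−0.8)/66.9 = −ln(0.2)/66.9 = 0.0241.

λ ≈ 0.0241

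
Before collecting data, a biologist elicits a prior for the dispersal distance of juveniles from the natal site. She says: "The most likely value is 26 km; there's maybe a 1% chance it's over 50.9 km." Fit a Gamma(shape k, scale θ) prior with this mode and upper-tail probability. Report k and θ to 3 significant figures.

Gamma(k,θ) with k>1 has mode (k−1)θ, so θ = 26/(k−1).
Need P(X < 50.9) = 0.99 with θ tied to k this way. Start at k = 2, θ = 26: P(X<50.9) ≈ 0.582.
Too low — raise k to concentrate. Iterating converges to k ≈ 11.9.
Then θ = 26/(11.9−1) ≈ 2.38.

k ≈ 11.9, θ ≈ 2.38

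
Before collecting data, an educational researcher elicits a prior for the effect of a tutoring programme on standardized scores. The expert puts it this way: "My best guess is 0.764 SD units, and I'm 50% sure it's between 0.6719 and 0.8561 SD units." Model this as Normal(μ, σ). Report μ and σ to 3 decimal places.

μ = 0.764, σ = 0.137

A symmetric 50% interval runs μ ± z·σ with z = 0.6745.
Half-width = 0.0921, so σ = 0.0921/0.6745 = 0.137.
μ is the stated best guess, 0.764.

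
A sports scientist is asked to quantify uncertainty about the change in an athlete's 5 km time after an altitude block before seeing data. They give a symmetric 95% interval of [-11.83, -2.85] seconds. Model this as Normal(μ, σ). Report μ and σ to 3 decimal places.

A symmetric 95% interval runs μ ± z·σ with z = 1.96.
Half-width = 4.49, so σ = 4.49/1.96 = 2.291.
μ is the interval midpoint, -7.340.

μ = -7.340, σ = 2.291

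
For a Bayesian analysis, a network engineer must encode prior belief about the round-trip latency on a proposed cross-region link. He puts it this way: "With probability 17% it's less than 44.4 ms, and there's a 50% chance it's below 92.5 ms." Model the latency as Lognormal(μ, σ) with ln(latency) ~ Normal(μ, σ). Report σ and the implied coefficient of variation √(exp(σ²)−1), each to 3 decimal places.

If T ~ Lognormal(μ,σ) then ln T ~ Normal(μ,σ), so the p-quantile of ln T is μ + z_p·σ.
ln(44.4) = 3.793 and ln(92.5) = 4.527; z_{0.17} = -0.9542, z_{0.5} = 0.
σ = (4.527 − 3.793)/(0 − (-0.9542)) = 0.769.
μ = 3.793 − (-0.9542)·0.769 = 4.527.
CV = √(exp(σ²)−1) = √(exp(0.5917)−1) = 0.898.

σ ≈ 0.769, CV ≈ 0.898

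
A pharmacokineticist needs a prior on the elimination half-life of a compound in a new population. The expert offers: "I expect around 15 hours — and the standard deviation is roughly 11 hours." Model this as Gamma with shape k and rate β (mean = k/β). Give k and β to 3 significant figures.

k ≈ 1.86, β ≈ 0.124

For Gamma(k, rate β): mean = k/β, variance = k/β², so CV = 1/√k.
CV = SD/mean = 11/15 = 0.7333, hence k = 1/CV² = 1.86.
Then β = k/mean = 1.86/15 = 0.124.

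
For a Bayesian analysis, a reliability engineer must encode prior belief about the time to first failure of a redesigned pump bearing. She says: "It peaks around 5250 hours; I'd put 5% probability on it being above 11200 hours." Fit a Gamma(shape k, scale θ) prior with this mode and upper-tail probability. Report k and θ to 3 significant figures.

k ≈ 5.8, θ ≈ 1090

Gamma(k,θ) with k>1 has mode (k−1)θ, so θ = 5250/(k−1).
Need P(X < 11200) = 0.95 with θ tied to k this way. Start at k = 2, θ = 5250: P(X<11200) ≈ 0.629.
Too low — raise k to concentrate. Iterating converges to k ≈ 5.8.
Then θ = 5250/(5.8−1) ≈ 1090.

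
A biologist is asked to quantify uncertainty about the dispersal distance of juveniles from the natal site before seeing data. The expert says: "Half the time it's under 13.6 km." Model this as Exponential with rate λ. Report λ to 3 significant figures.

λ ≈ 0.051

Exponential median = ln 2 / λ, so λ = ln 2 / 13.6 = 0.051.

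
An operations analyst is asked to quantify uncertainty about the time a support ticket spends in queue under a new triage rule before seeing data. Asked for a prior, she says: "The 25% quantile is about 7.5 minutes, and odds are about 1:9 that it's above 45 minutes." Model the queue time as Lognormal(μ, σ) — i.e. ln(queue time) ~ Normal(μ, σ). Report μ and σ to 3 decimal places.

μ ≈ 2.633, σ ≈ 0.916

If T ~ Lognormal(μ,σ) then ln T ~ Normal(μ,σ), so the p-quantile of ln T is μ + z_p·σ.
ln(7.5) = 2.015 and ln(45) = 3.807; z_{0.25} = -0.6745, z_{0.9} = 1.282.
σ = (3.807 − 2.015)/(1.282 − (-0.6745)) = 0.916.
μ = 2.015 − (-0.6745)·0.916 = 2.633.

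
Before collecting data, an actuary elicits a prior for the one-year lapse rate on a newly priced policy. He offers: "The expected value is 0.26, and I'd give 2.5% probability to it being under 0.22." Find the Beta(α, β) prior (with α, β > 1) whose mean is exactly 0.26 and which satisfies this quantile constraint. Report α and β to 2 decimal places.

α ≈ 113.67, β ≈ 323.52

With mean 0.26 fixed, write α = 0.26s, β = 0.74s where s = α+β.
Need P(θ < 0.22) = 0.025 under Beta(0.26s, 0.74s). Normal approximation: (q−m)/√(m(1−m)/s) ≈ z_{0.025} = -1.96, so s ≈ 0.26·0.74·(-1.96)²/(0.22−0.26)² = 461.9.
At s = 461.9: P(θ<0.22) ≈ 0.022. Adjusting to match 0.025 gives s ≈ 437.19.
So α = 0.26·437.19 ≈ 113.67, β = 0.74·437.19 ≈ 323.52.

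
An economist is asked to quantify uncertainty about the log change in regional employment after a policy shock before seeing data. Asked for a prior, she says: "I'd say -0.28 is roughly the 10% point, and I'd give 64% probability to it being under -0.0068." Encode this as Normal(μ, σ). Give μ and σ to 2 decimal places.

The p-quantile of Normal(μ,σ) is μ + z_p·σ, with z_{0.1} = -1.282 and z_{0.64} = 0.3585.
Eliminate σ: μ = (z₂·x₁ − z₁·x₂)/(z₂ − z₁) = (0.3585·-0.28 − (-1.282)·-0.0068)/1.64 = -0.07.
Then σ = (x₂ − x₁)/(z₂ − z₁) = (-0.0068 − -0.28)/1.64 = 0.17.

μ = -0.07, σ = 0.17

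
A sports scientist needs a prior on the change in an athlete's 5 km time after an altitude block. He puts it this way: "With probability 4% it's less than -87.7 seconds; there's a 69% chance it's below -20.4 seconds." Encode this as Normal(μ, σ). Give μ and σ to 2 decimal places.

μ = -35.25, σ = 29.96

The p-quantile of Normal(μ,σ) is μ + z_p·σ, with z_{0.04} = -1.751 and z_{0.69} = 0.4959.
Eliminate σ: μ = (z₂·x₁ − z₁·x₂)/(z₂ − z₁) = (0.4959·-87.7 − (-1.751)·-20.4)/2.247 = -35.25.
Then σ = (x₂ − x₁)/(z₂ − z₁) = (-20.4 − -87.7)/2.247 = 29.96.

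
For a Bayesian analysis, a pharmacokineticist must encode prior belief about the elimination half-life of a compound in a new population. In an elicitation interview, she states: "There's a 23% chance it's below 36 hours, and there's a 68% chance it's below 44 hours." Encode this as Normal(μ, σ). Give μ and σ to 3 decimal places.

μ = 40.899, σ = 6.630

For Normal(μ,σ), the p-quantile is μ + z_p·σ. Here z_{0.23} = -0.7388, z_{0.68} = 0.4677.
So 36 = μ − 0.7388σ and 44 = μ + 0.4677σ.
Subtracting: σ = (44 − 36)/(0.4677 − (-0.7388)) = 6.630.
Then μ = 36 − (-0.7388)·6.630 = 40.899.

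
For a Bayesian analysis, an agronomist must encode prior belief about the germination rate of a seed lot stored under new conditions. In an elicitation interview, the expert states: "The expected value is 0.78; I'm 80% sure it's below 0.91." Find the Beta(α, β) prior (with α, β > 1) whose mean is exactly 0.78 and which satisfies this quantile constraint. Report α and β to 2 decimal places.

With mean 0.78 fixed, write α = 0.78s, β = 0.22s where s = α+β.
Need P(θ < 0.91) = 0.8 under Beta(0.78s, 0.22s). Normal approximation: (q−m)/√(m(1−m)/s) ≈ z_{0.8} = 0.842, so s ≈ 0.78·0.22·(0.842)²/(0.91−0.78)² = 7.2.
At s = 7.2: P(θ<0.91) ≈ 0.799. Adjusting to match 0.8 gives s ≈ 7.23.
So α = 0.78·7.23 ≈ 5.64, β = 0.22·7.23 ≈ 1.59.

α ≈ 5.64, β ≈ 1.59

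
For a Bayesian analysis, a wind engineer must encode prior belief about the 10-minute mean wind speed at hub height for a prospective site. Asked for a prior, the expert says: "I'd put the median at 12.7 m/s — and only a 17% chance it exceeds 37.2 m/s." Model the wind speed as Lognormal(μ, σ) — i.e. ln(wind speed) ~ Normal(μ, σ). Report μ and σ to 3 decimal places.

μ ≈ 2.542, σ ≈ 1.126

If T ~ Lognormal(μ,σ) then ln T ~ Normal(μ,σ), so the p-quantile of ln T is μ + z_p·σ.
ln(12.7) = 2.542 and ln(37.2) = 3.616; z_{0.5} = 0, z_{0.83} = 0.9542.
σ = (3.616 − 2.542)/(0.9542 − (0)) = 1.126.
μ = 2.542 − (0)·1.126 = 2.542.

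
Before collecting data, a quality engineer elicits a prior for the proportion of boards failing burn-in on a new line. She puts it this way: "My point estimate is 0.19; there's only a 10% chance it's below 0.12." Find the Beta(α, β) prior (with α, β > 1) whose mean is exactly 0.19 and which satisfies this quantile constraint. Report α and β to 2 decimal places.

α ≈ 8.82, β ≈ 37.59

With mean 0.19 fixed, write α = 0.19s, β = 0.81s where s = α+β.
Need P(θ < 0.12) = 0.1 under Beta(0.19s, 0.81s). Normal approximation: (q−m)/√(m(1−m)/s) ≈ z_{0.1} = -1.28, so s ≈ 0.19·0.81·(-1.28)²/(0.12−0.19)² = 51.6.
At s = 51.6: P(θ<0.12) ≈ 0.087. Adjusting to match 0.1 gives s ≈ 46.41.
So α = 0.19·46.41 ≈ 8.82, β = 0.81·46.41 ≈ 37.59.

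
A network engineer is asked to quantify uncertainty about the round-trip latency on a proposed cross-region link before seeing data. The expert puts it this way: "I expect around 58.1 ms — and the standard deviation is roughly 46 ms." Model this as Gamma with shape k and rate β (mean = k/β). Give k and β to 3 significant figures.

For Gamma(k, rate β): mean = k/β, variance = k/β², so CV = 1/√k.
CV = SD/mean = 46/58.1 = 0.7917, hence k = 1/CV² = 1.6.
Then β = k/mean = 1.6/58.1 = 0.0275.

k ≈ 1.6, β ≈ 0.0275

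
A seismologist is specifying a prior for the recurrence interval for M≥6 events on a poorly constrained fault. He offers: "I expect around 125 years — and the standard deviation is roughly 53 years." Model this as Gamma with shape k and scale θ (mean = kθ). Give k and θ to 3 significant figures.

For Gamma(k, scale θ): mean = kθ, variance = kθ², so CV = 1/√k.
CV = SD/mean = 53/125 = 0.424, hence k = 1/CV² = 5.56.
Then θ = mean/k = 125/5.56 = 22.5.

k ≈ 5.56, θ ≈ 22.5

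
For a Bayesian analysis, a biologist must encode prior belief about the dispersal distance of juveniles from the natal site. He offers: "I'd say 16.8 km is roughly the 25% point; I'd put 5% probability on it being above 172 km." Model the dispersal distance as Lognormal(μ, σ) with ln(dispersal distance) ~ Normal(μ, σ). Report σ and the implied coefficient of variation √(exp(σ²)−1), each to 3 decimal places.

If T ~ Lognormal(μ,σ) then ln T ~ Normal(μ,σ), so the p-quantile of ln T is μ + z_p·σ.
ln(16.8) = 2.821 and ln(172) = 5.147; z_{0.25} = -0.6745, z_{0.95} = 1.645.
σ = (5.147 − 2.821)/(1.645 − (-0.6745)) = 1.003.
μ = 2.821 − (-0.6745)·1.003 = 3.498.
CV = √(exp(σ²)−1) = √(exp(1.0058)−1) = 1.317.

σ ≈ 1.003, CV ≈ 1.317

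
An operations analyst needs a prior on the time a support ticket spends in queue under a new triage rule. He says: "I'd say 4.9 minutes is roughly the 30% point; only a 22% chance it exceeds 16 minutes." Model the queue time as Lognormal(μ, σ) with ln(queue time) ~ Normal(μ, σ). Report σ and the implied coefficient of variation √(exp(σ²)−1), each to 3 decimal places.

If T ~ Lognormal(μ,σ) then ln T ~ Normal(μ,σ), so the p-quantile of ln T is μ + z_p·σ.
ln(4.9) = 1.589 and ln(16) = 2.773; z_{0.3} = -0.5244, z_{0.78} = 0.7722.
σ = (2.773 − 1.589)/(0.7722 − (-0.5244)) = 0.913.
μ = 1.589 − (-0.5244)·0.913 = 2.068.
CV = √(exp(σ²)−1) = √(exp(0.8330)−1) = 1.140.

σ ≈ 0.913, CV ≈ 1.140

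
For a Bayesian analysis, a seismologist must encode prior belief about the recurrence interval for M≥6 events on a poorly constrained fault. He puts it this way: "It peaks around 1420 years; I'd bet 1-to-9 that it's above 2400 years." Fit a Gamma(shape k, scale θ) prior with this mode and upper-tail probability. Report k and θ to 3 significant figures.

Gamma(k,θ) with k>1 has mode (k−1)θ, so θ = 1420/(k−1).
Need P(X < 2400) = 0.9 with θ tied to k this way. Start at k = 2, θ = 1420: P(X<2400) ≈ 0.504.
Too low — raise k to concentrate. Iterating converges to k ≈ 7.87.
Then θ = 1420/(7.87−1) ≈ 207.

k ≈ 7.87, θ ≈ 207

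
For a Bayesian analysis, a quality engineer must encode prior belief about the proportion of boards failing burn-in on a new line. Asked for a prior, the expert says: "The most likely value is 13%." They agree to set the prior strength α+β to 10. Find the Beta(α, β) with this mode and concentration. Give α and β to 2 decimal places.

For α,β > 1 the Beta mode is (α−1)/(α+β−2). With α+β = 10, the mode is (α−1)/8.
Set (α−1)/8 = 0.13 → α = 1 + 0.13·8 = 2.04.
β = 10 − α = 7.96.

α = 2.04, β = 7.96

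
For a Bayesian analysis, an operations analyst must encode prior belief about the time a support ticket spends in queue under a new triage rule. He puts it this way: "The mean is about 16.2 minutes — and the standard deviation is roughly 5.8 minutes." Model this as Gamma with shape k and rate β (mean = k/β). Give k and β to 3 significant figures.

k ≈ 7.8, β ≈ 0.482

For Gamma(k, rate β): mean = k/β, variance = k/β², so CV = 1/√k.
CV = SD/mean = 5.8/16.2 = 0.358, hence k = 1/CV² = 7.8.
Then β = k/mean = 7.8/16.2 = 0.482.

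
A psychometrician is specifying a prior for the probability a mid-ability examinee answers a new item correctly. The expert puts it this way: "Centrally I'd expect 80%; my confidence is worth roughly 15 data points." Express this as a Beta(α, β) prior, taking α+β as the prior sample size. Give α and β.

α = 12, β = 3

Under the effective-sample-size interpretation, Beta(α, β) has prior mean α/(α+β) and prior sample size α+β.
So α+β = 15 and α/(α+β) = 0.8, giving α = 0.8·15 = 12 and β = 15 − 12 = 3.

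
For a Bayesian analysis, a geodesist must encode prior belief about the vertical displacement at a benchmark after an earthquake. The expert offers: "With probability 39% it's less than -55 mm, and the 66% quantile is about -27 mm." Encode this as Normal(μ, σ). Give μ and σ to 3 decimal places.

The p-quantile of Normal(μ,σ) is μ + z_p·σ, with z_{0.39} = -0.2793 and z_{0.66} = 0.4125.
Eliminate σ: μ = (z₂·x₁ − z₁·x₂)/(z₂ − z₁) = (0.4125·-55 − (-0.2793)·-27)/0.6918 = -43.695.
Then σ = (x₂ − x₁)/(z₂ − z₁) = (-27 − -55)/0.6918 = 40.475.

μ = -43.695, σ = 40.475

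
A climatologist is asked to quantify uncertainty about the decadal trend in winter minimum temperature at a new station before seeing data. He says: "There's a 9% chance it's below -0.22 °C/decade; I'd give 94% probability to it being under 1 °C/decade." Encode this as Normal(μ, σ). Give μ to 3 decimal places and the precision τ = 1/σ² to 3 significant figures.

μ = 0.345, τ = 5.63

The p-quantile of Normal(μ,σ) is μ + z_p·σ, with z_{0.09} = -1.341 and z_{0.94} = 1.555.
Eliminate σ: μ = (z₂·x₁ − z₁·x₂)/(z₂ − z₁) = (1.555·-0.22 − (-1.341)·1)/2.896 = 0.345.
Then σ = (x₂ − x₁)/(z₂ − z₁) = (1 − -0.22)/2.896 = 0.421.
Precision τ = 1/σ² = 1/0.4213² = 5.63.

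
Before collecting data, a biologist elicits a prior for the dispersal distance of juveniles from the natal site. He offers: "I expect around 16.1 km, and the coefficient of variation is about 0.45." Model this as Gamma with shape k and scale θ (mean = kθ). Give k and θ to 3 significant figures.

k ≈ 4.94, θ ≈ 3.26

For Gamma(k, scale θ): mean = kθ, variance = kθ², so CV = 1/√k.
CV = 0.45, hence k = 1/CV² = 4.94.
Then θ = mean/k = 16.1/4.94 = 3.26.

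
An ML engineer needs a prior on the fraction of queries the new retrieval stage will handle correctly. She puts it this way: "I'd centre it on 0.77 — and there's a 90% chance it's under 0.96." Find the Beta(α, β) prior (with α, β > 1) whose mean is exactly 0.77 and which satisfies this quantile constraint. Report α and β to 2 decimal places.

With mean 0.77 fixed, write α = 0.77s, β = 0.23s where s = α+β.
Need P(θ < 0.96) = 0.9 under Beta(0.77s, 0.23s). Normal approximation: (q−m)/√(m(1−m)/s) ≈ z_{0.9} = 1.28, so s ≈ 0.77·0.23·(1.28)²/(0.96−0.77)² = 8.1.
At s = 8.1: P(θ<0.96) ≈ 0.958. Adjusting to match 0.9 gives s ≈ 5.13.
So α = 0.77·5.13 ≈ 3.95, β = 0.23·5.13 ≈ 1.18.

α ≈ 3.95, β ≈ 1.18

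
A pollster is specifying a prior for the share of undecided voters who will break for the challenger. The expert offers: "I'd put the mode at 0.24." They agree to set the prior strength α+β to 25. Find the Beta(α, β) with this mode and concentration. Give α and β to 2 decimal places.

For α,β > 1 the Beta mode is (α−1)/(α+β−2). With α+β = 25, the mode is (α−1)/23.
Set (α−1)/23 = 0.24 → α = 1 + 0.24·23 = 6.52.
β = 25 − α = 18.48.

α = 6.52, β = 18.48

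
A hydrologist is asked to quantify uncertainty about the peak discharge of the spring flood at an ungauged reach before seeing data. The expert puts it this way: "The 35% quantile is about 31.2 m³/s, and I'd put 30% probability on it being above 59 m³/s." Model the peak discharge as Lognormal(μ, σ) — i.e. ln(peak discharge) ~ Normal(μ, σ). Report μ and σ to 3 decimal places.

μ ≈ 3.710, σ ≈ 0.700

If T ~ Lognormal(μ,σ) then ln T ~ Normal(μ,σ), so the p-quantile of ln T is μ + z_p·σ.
ln(31.2) = 3.44 and ln(59) = 4.078; z_{0.35} = -0.3853, z_{0.7} = 0.5244.
σ = (4.078 − 3.44)/(0.5244 − (-0.3853)) = 0.700.
μ = 3.44 − (-0.3853)·0.700 = 3.710.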